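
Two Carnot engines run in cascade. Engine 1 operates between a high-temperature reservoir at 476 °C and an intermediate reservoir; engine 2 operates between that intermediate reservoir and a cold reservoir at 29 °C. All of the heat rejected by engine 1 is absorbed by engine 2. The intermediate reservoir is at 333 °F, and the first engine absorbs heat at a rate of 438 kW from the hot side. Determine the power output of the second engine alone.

Ẇ₂ ≈ 80.8 kW

T_H = 476 °C → 476 + 273.15 = 749.15 K.
T_C = 29 °C → 29 + 273.15 = 302.15 K.
T_m = 333 °F → (333 − 32) × 5/9 = 167.22 °C = 440.37 K.
Heat entering the second stage: Q_m = Q_H·(T_m/T_H) = 438 × 440.37/749.15 = 257 kW.
Second-stage efficiency η₂ = 1 − T_C/T_m = 1 − 302.15/440.37 = 0.3139, so W₂ = η₂·Q_m = 80.8 kW.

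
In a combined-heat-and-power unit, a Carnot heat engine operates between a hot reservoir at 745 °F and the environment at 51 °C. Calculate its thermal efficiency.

η ≈ 0.516

T_H = 745 °F → (745 − 32) × 5/9 = 396.11 °C = 669.26 K.
T_C = 51 °C → 51 + 273.15 = 324.15 K.
The Carnot efficiency is η = 1 − T_C/T_H = 1 − 324.15/669.26 = 0.516.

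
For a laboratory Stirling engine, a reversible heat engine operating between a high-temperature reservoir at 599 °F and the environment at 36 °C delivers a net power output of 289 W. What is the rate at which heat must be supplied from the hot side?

T_H = 599 °F → (599 − 32) × 5/9 = 315.00 °C = 588.15 K.
T_C = 36 °C → 36 + 273.15 = 309.15 K.
For a reversible engine, η = 1 − T_C/T_H = 1 − 309.15/588.15 = 0.4744.
Q_H = W/η = 289/0.4744 = 609.2 W.

Q̇_H ≈ 609.2 W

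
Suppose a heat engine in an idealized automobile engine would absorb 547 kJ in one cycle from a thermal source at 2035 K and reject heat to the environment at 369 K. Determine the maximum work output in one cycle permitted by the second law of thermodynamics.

W_max ≈ 447.8 kJ

No engine can exceed the Carnot limit: η_max = 1 − T_C/T_H = 1 − 369.00/2035.00 = 0.8187.
W_max = η_max · Q_H = 0.8187 × 547 = 447.8 kJ.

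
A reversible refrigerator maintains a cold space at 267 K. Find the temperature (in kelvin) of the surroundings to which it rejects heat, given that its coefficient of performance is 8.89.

T_H ≈ 297 K

COP_R = T_C/(T_H − T_C) ⇒ T_H = T_C·(1 + 1/COP_R) = 267.00 × (1 + 1/8.89) = 297 K.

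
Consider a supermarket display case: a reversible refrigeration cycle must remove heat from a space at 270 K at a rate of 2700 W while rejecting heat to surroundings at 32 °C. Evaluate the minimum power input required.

T_H = 32 °C → 32 + 273.15 = 305.15 K.
COP_R = T_C/(T_H − T_C) = 270.00/35.15 = 7.6814.
W = Q_C/COP_R = 2700/7.6814 = 351 W.

Ẇ_in ≈ 351 W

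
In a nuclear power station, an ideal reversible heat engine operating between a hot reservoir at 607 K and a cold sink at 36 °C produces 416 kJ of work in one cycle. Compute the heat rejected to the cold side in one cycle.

Q_C ≈ 431.8 kJ

T_C = 36 °C → 36 + 273.15 = 309.15 K.
η_rev = 1 − T_C/T_H = 1 − 309.15/607.00 = 0.4907.
Since Q_C/Q_H = T_C/T_H and Q_H = W/η, Q_C = W·T_C/(T_H − T_C) = 416 × 309.15/297.85 = 431.8 kJ.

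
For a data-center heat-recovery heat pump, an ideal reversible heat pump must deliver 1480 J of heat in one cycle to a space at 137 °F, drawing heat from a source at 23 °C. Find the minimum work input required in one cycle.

W_in ≈ 158 J

T_H = 137 °F → (137 − 32) × 5/9 = 58.33 °C = 331.48 K.
T_C = 23 °C → 23 + 273.15 = 296.15 K.
Reversible heating COP: COP_HP = T_H/(T_H − T_C) = 331.48/35.33 = 9.3816.
W = Q_H/COP_HP = 1480/9.3816 = 158 J.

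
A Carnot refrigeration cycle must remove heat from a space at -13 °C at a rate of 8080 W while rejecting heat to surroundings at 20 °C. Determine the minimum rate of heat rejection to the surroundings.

Q̇_H ≈ 9100 W

T_H = 20 °C → 20 + 273.15 = 293.15 K.
T_C = -13 °C → -13 + 273.15 = 260.15 K.
For a reversible cycle Q_H/Q_C = T_H/T_C, so Q_H = Q_C·T_H/T_C = 8080 × 293.15/260.15 = 9100 W.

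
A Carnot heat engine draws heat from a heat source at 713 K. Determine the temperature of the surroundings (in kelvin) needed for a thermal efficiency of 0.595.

From η = 1 − T_C/T_H, T_C = T_H·(1 − η) = 713.00 × (1 − 0.595) = 288.8 K.

T_C ≈ 288.8 K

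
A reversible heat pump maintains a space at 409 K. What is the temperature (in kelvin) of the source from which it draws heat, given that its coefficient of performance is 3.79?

T_C ≈ 301.1 K

COP_HP = T_H/(T_H − T_C) ⇒ T_C = T_H·(COP_HP − 1)/COP_HP = 409.00 × (3.79 − 1)/3.79 = 301.1 K.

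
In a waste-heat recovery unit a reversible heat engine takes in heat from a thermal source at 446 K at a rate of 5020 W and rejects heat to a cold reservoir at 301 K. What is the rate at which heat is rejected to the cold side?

Q̇_C ≈ 3388 W

η_rev = 1 − T_C/T_H = 1 − 301.00/446.00 = 0.3251.
For a reversible cycle Q_C/Q_H = T_C/T_H, so Q_C = 5020 × 301.00/446.00 = 3388 W.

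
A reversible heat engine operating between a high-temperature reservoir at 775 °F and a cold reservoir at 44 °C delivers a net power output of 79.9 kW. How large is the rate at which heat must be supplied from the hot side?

Q̇_H ≈ 149 kW

T_H = 775 °F → (775 − 32) × 5/9 = 412.78 °C = 685.93 K.
T_C = 44 °C → 44 + 273.15 = 317.15 K.
For a reversible engine, η = 1 − T_C/T_H = 1 − 317.15/685.93 = 0.5376.
Q_H = W/η = 79.9/0.5376 = 149 kW.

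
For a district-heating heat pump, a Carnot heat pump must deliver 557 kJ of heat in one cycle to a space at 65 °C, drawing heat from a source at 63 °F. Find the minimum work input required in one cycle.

W_in ≈ 78.70 kJ

T_H = 65 °C → 65 + 273.15 = 338.15 K.
T_C = 63 °F → (63 − 32) × 5/9 = 17.22 °C = 290.37 K.
COP_HP = T_H/(T_H − T_C) = 338.15/47.78 = 7.0776.
W = Q_H/COP_HP = 557/7.0776 = 78.70 kJ.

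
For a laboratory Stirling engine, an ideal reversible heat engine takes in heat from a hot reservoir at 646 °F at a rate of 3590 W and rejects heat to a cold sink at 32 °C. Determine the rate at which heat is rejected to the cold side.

T_H = 646 °F → (646 − 32) × 5/9 = 341.11 °C = 614.26 K.
T_C = 32 °C → 32 + 273.15 = 305.15 K.
η_rev = 1 − T_C/T_H = 1 − 305.15/614.26 = 0.5032.
For a reversible cycle Q_C/Q_H = T_C/T_H, so Q_C = 3590 × 305.15/614.26 = 1783 W.

Q̇_C ≈ 1783 W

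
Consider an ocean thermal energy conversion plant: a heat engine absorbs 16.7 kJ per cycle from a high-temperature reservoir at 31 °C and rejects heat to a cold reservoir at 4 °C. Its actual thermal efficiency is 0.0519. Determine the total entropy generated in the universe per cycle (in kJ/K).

T_H = 31 °C → 31 + 273.15 = 304.15 K.
T_C = 4 °C → 4 + 273.15 = 277.15 K.
W = η·Q_H = 0.0519 × 16.7 = 0.8667 kJ, so Q_C = Q_H − W = 15.83 kJ.
The hot reservoir loses entropy Q_H/T_H = 16.7/304.15 = 0.05491 kJ/K; the cold reservoir gains Q_C/T_C = 15.83/277.15 = 0.05713 kJ/K.
ΔS_univ = −Q_H/T_H + Q_C/T_C = 0.002222 kJ/K (> 0, since η = 0.0519 < η_Carnot = 0.089).

ΔS_univ ≈ 0.002222 kJ/K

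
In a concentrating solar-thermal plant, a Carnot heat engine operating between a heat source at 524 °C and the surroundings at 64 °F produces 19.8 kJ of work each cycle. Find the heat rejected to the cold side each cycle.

Q_C ≈ 11.4 kJ

T_H = 524 °C → 524 + 273.15 = 797.15 K.
T_C = 64 °F → (64 − 32) × 5/9 = 17.78 °C = 290.93 K.
Carnot efficiency: η = 1 − T_C/T_H = 1 − 290.93/797.15 = 0.6350.
Since Q_C/Q_H = T_C/T_H and Q_H = W/η, Q_C = W·T_C/(T_H − T_C) = 19.8 × 290.93/506.22 = 11.4 kJ.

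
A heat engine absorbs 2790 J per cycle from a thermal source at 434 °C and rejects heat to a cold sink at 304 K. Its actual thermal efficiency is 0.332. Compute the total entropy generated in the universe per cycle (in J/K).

T_H = 434 °C → 434 + 273.15 = 707.15 K.
W = η·Q_H = 0.332 × 2790 = 926.3 J, so Q_C = Q_H − W = 1864 J.
Reservoir entropy changes: ΔS_H = −Q_H/T_H = −2790/707.15 = -3.945 J/K and ΔS_C = +Q_C/T_C = 1864/304.00 = 6.131 J/K.
ΔS_univ = −Q_H/T_H + Q_C/T_C = 2.19 J/K (> 0, since η = 0.332 < η_Carnot = 0.570).

ΔS_univ ≈ 2.19 J/K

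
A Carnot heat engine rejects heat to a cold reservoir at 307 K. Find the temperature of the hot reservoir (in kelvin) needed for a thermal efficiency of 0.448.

From η = 1 − T_C/T_H, solving for T_H gives T_H = T_C/(1 − η) = 307.00/(1 − 0.448) = 556 K.

T_H ≈ 556 K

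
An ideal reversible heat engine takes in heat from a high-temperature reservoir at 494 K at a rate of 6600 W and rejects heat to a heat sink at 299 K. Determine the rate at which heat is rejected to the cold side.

η_rev = 1 − T_C/T_H = 1 − 299.00/494.00 = 0.3947.
For a reversible cycle Q_C/Q_H = T_C/T_H, so Q_C = 6600 × 299.00/494.00 = 3990 W.

Q̇_C ≈ 3990 W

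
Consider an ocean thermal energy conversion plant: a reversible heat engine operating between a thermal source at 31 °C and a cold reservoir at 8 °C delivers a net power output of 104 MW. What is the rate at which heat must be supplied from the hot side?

T_H = 31 °C → 31 + 273.15 = 304.15 K.
T_C = 8 °C → 8 + 273.15 = 281.15 K.
Since the cycle is reversible, η = 1 − T_C/T_H = 1 − 281.15/304.15 = 0.0756.
Q_H = W/η = 104/0.0756 = 1375 MW.

Q̇_H ≈ 1375 MW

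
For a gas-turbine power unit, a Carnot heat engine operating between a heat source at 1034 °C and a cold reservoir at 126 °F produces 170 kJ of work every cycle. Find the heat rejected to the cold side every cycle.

Q_C ≈ 56.3 kJ

T_H = 1034 °C → 1034 + 273.15 = 1307.15 K.
T_C = 126 °F → (126 − 32) × 5/9 = 52.22 °C = 325.37 K.
The Carnot efficiency is η = 1 − T_C/T_H = 1 − 325.37/1307.15 = 0.7511.
Since Q_C/Q_H = T_C/T_H and Q_H = W/η, Q_C = W·T_C/(T_H − T_C) = 170 × 325.37/981.78 = 56.3 kJ.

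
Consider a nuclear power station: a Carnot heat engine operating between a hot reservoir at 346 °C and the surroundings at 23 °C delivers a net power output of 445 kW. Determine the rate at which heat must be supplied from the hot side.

T_H = 346 °C → 346 + 273.15 = 619.15 K.
T_C = 23 °C → 23 + 273.15 = 296.15 K.
Carnot efficiency: η = 1 − T_C/T_H = 1 − 296.15/619.15 = 0.5217.
Q_H = W/η = 445/0.5217 = 853.0 kW.

Q̇_H ≈ 853.0 kW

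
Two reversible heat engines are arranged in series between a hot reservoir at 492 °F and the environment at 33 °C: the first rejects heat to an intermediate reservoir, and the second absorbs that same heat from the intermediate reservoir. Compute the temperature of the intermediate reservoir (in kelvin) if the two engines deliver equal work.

T_m ≈ 417.4 K

T_H = 492 °F → (492 − 32) × 5/9 = 255.56 °C = 528.71 K.
T_C = 33 °C → 33 + 273.15 = 306.15 K.
For reversible stages Q_m = Q_H·(T_m/T_H). Setting W₁ = Q_H(1 − T_m/T_H) equal to W₂ = Q_m(1 − T_C/T_m) = Q_H·(T_m − T_C)/T_H gives T_H − T_m = T_m − T_C, so T_m = (T_H + T_C)/2 = (528.71 + 306.15)/2 = 417.4 K.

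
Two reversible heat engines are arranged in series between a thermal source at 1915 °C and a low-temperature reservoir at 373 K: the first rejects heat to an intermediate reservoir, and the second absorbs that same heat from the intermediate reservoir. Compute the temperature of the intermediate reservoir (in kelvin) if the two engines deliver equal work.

T_m ≈ 1281 K

T_H = 1915 °C → 1915 + 273.15 = 2188.15 K.
For reversible stages Q_m = Q_H·(T_m/T_H). Setting W₁ = Q_H(1 − T_m/T_H) equal to W₂ = Q_m(1 − T_C/T_m) = Q_H·(T_m − T_C)/T_H gives T_H − T_m = T_m − T_C, so T_m = (T_H + T_C)/2 = (2188.15 + 373.00)/2 = 1281 K.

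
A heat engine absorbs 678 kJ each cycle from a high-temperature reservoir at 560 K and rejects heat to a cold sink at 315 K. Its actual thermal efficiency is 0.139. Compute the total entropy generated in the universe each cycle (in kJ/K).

ΔS_univ ≈ 0.642 kJ/K

W = η·Q_H = 0.139 × 678 = 94.24 kJ, so Q_C = Q_H − W = 583.8 kJ.
The hot reservoir loses entropy Q_H/T_H = 678/560.00 = 1.211 kJ/K; the cold reservoir gains Q_C/T_C = 583.8/315.00 = 1.853 kJ/K.
ΔS_univ = −Q_H/T_H + Q_C/T_C = 0.642 kJ/K (> 0, since η = 0.139 < η_Carnot = 0.438).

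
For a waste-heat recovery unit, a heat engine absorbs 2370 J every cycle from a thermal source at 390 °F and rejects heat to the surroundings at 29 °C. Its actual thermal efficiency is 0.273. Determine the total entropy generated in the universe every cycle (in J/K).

ΔS_univ ≈ 0.6817 J/K

T_H = 390 °F → (390 − 32) × 5/9 = 198.89 °C = 472.04 K.
T_C = 29 °C → 29 + 273.15 = 302.15 K.
W = η·Q_H = 0.273 × 2370 = 647.0 J, so Q_C = Q_H − W = 1723 J.
Entropy balance on the reservoirs: −Q_H/T_H = -5.021 J/K, +Q_C/T_C = 5.702 J/K.
ΔS_univ = −Q_H/T_H + Q_C/T_C = 0.6817 J/K (> 0, since η = 0.273 < η_Carnot = 0.360).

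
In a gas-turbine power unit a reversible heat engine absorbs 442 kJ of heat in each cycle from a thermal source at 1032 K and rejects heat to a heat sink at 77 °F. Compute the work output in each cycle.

T_C = 77 °F → (77 − 32) × 5/9 = 25.00 °C = 298.15 K.
The Carnot efficiency is η = 1 − T_C/T_H = 1 − 298.15/1032.00 = 0.7111.
W = η·Q_H = 0.7111 × 442 = 314 kJ.

W ≈ 314 kJ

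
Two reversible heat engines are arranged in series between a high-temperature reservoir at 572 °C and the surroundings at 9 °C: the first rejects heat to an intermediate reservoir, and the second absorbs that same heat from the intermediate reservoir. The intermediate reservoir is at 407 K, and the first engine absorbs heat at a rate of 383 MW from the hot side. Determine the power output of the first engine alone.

Ẇ₁ ≈ 199 MW

T_H = 572 °C → 572 + 273.15 = 845.15 K.
T_C = 9 °C → 9 + 273.15 = 282.15 K.
First-stage efficiency η₁ = 1 − T_m/T_H = 1 − 407.00/845.15 = 0.5184.
W₁ = η₁·Q_H = 0.5184 × 383 = 199 MW.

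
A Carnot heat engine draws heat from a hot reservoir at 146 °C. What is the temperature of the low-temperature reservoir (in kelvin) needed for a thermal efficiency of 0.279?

T_C ≈ 302 K

T_H = 146 °C → 146 + 273.15 = 419.15 K.
From η = 1 − T_C/T_H, T_C = T_H·(1 − η) = 419.15 × (1 − 0.279) = 302 K.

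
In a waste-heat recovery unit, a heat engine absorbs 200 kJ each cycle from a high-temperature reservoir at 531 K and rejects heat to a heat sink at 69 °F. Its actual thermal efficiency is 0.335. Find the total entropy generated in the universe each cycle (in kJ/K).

T_C = 69 °F → (69 − 32) × 5/9 = 20.56 °C = 293.71 K.
W = η·Q_H = 0.335 × 200 = 67.00 kJ, so Q_C = Q_H − W = 133.0 kJ.
Entropy balance on the reservoirs: −Q_H/T_H = -0.3766 kJ/K, +Q_C/T_C = 0.4528 kJ/K.
ΔS_univ = −Q_H/T_H + Q_C/T_C = 0.0762 kJ/K (> 0, since η = 0.335 < η_Carnot = 0.447).

ΔS_univ ≈ 0.0762 kJ/K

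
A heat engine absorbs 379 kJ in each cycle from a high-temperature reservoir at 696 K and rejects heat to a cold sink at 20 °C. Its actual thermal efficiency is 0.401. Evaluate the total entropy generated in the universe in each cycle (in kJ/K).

T_C = 20 °C → 20 + 273.15 = 293.15 K.
W = η·Q_H = 0.401 × 379 = 152.0 kJ, so Q_C = Q_H − W = 227.0 kJ.
The hot reservoir loses entropy Q_H/T_H = 379/696.00 = 0.5445 kJ/K; the cold reservoir gains Q_C/T_C = 227.0/293.15 = 0.7744 kJ/K.
ΔS_univ = −Q_H/T_H + Q_C/T_C = 0.2299 kJ/K (> 0, since η = 0.401 < η_Carnot = 0.579).

ΔS_univ ≈ 0.2299 kJ/K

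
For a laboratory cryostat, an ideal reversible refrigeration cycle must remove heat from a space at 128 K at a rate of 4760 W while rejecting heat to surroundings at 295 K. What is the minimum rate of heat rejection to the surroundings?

For a reversible cycle Q_H/Q_C = T_H/T_C, so Q_H = Q_C·T_H/T_C = 4760 × 295.00/128.00 = 11000 W.

Q̇_H ≈ 11000 W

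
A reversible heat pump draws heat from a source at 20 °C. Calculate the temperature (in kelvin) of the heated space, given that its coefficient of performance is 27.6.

T_H ≈ 304 K

T_C = 20 °C → 20 + 273.15 = 293.15 K.
COP_HP = T_H/(T_H − T_C) ⇒ T_H = T_C·COP_HP/(COP_HP − 1) = 293.15 × 27.6/(27.6 − 1) = 304 K.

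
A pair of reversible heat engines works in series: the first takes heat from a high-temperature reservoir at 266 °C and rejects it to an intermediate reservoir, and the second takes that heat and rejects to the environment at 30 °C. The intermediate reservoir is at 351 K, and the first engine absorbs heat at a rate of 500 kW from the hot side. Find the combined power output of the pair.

Ẇ_total ≈ 219 kW

T_H = 266 °C → 266 + 273.15 = 539.15 K.
T_C = 30 °C → 30 + 273.15 = 303.15 K.
Two reversible stages in series are equivalent to a single Carnot engine between T_H and T_C, so η_total = 1 − T_C/T_H = 1 − 303.15/539.15 = 0.4377.
W_total = η_total · Q_H = 0.4377 × 500 = 219 kW.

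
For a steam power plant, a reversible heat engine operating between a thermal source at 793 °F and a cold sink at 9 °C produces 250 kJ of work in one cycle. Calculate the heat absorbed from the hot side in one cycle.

Q_H ≈ 420 kJ

T_H = 793 °F → (793 − 32) × 5/9 = 422.78 °C = 695.93 K.
T_C = 9 °C → 9 + 273.15 = 282.15 K.
Since the cycle is reversible, η = 1 − T_C/T_H = 1 − 282.15/695.93 = 0.5946.
Q_H = W/η = 250/0.5946 = 420 kJ.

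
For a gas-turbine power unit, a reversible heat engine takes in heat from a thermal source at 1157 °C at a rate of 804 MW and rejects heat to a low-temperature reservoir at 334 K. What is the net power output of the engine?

T_H = 1157 °C → 1157 + 273.15 = 1430.15 K.
Since the cycle is reversible, η = 1 − T_C/T_H = 1 − 334.00/1430.15 = 0.7665.
W = η·Q_H = 0.7665 × 804 = 616 MW.

Ẇ ≈ 616 MW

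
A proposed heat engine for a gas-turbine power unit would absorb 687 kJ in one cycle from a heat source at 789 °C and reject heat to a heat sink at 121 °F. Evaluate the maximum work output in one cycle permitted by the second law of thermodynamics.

W_max ≈ 478 kJ

T_H = 789 °C → 789 + 273.15 = 1062.15 K.
T_C = 121 °F → (121 − 32) × 5/9 = 49.44 °C = 322.59 K.
No engine can exceed the Carnot limit: η_max = 1 − T_C/T_H = 1 − 322.59/1062.15 = 0.6963.
W_max = η_max · Q_H = 0.6963 × 687 = 478 kJ.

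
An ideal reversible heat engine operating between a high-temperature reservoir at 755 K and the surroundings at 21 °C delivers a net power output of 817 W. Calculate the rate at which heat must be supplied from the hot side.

Q̇_H ≈ 1338 W

T_C = 21 °C → 21 + 273.15 = 294.15 K.
For a reversible engine, η = 1 − T_C/T_H = 1 − 294.15/755.00 = 0.6104.
Q_H = W/η = 817/0.6104 = 1338 W.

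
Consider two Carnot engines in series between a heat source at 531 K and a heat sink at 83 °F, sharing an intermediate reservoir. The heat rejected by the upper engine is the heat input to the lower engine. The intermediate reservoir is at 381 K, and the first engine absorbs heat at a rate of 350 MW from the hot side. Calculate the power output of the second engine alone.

T_C = 83 °F → (83 − 32) × 5/9 = 28.33 °C = 301.48 K.
Heat entering the second stage: Q_m = Q_H·(T_m/T_H) = 350 × 381.00/531.00 = 251 MW.
Second-stage efficiency η₂ = 1 − T_C/T_m = 1 − 301.48/381.00 = 0.2087, so W₂ = η₂·Q_m = 52.4 MW.

Ẇ₂ ≈ 52.4 MW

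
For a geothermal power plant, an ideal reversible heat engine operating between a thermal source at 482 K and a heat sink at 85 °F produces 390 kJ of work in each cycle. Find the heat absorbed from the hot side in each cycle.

T_C = 85 °F → (85 − 32) × 5/9 = 29.44 °C = 302.59 K.
Since the cycle is reversible, η = 1 − T_C/T_H = 1 − 302.59/482.00 = 0.3722.
Q_H = W/η = 390/0.3722 = 1050 kJ.

Q_H ≈ 1050 kJ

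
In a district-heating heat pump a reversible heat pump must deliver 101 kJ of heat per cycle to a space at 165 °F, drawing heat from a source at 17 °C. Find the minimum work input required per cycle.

W_in ≈ 16.6 kJ

T_H = 165 °F → (165 − 32) × 5/9 = 73.89 °C = 347.04 K.
T_C = 17 °C → 17 + 273.15 = 290.15 K.
COP_HP = T_H/(T_H − T_C) = 347.04/56.89 = 6.1003.
W = Q_H/COP_HP = 101/6.1003 = 16.6 kJ.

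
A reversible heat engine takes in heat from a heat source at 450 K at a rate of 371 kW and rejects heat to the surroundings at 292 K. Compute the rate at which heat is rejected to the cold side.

Q̇_C ≈ 241 kW

For a reversible engine, η = 1 − T_C/T_H = 1 − 292.00/450.00 = 0.3511.
For a reversible cycle Q_C/Q_H = T_C/T_H, so Q_C = 371 × 292.00/450.00 = 241 kW.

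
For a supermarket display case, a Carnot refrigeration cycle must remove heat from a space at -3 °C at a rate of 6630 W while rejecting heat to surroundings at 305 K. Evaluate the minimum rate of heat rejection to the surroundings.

T_C = -3 °C → -3 + 273.15 = 270.15 K.
For a reversible cycle Q_H/Q_C = T_H/T_C, so Q_H = Q_C·T_H/T_C = 6630 × 305.00/270.15 = 7490 W.

Q̇_H ≈ 7490 W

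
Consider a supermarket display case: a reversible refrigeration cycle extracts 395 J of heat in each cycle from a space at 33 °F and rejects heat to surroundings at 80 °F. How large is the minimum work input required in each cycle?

T_H = 80 °F → (80 − 32) × 5/9 = 26.67 °C = 299.82 K.
T_C = 33 °F → (33 − 32) × 5/9 = 0.56 °C = 273.71 K.
For a reversible refrigerator, COP_R = T_C/(T_H − T_C) = 273.71/26.11 = 10.4823.
W = Q_C/COP_R = 395/10.4823 = 37.7 J.

W_in ≈ 37.7 J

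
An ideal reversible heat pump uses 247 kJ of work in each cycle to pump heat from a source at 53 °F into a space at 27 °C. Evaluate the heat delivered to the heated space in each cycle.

T_H = 27 °C → 27 + 273.15 = 300.15 K.
T_C = 53 °F → (53 − 32) × 5/9 = 11.67 °C = 284.82 K.
COP_HP = T_H/(T_H − T_C) = 300.15/15.33 = 19.5750.
Q_H = COP_HP · W = 19.5750 × 247 = 4840 kJ.

Q_H ≈ 4840 kJ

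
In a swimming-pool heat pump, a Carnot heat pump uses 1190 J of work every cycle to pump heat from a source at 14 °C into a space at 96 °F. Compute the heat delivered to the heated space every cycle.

T_H = 96 °F → (96 − 32) × 5/9 = 35.56 °C = 308.71 K.
T_C = 14 °C → 14 + 273.15 = 287.15 K.
Reversible heating COP: COP_HP = T_H/(T_H − T_C) = 308.71/21.56 = 14.3214.
Q_H = COP_HP · W = 14.3214 × 1190 = 17000 J.

Q_H ≈ 17000 J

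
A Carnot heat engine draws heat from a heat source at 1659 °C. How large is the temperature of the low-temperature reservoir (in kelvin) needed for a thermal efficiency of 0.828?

T_H = 1659 °C → 1659 + 273.15 = 1932.15 K.
From η = 1 − T_C/T_H, T_C = T_H·(1 − η) = 1932.15 × (1 − 0.828) = 332 K.

T_C ≈ 332 K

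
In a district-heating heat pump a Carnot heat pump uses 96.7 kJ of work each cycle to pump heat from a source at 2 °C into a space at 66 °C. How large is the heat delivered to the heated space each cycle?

T_H = 66 °C → 66 + 273.15 = 339.15 K.
T_C = 2 °C → 2 + 273.15 = 275.15 K.
Reversible heating COP: COP_HP = T_H/(T_H − T_C) = 339.15/64.00 = 5.2992.
Q_H = COP_HP · W = 5.2992 × 96.7 = 512 kJ.

Q_H ≈ 512 kJ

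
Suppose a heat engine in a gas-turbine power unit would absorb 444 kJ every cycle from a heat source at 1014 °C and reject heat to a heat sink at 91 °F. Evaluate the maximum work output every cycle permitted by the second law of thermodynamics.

W_max ≈ 338 kJ

T_H = 1014 °C → 1014 + 273.15 = 1287.15 K.
T_C = 91 °F → (91 − 32) × 5/9 = 32.78 °C = 305.93 K.
No engine can exceed the Carnot limit: η_max = 1 − T_C/T_H = 1 − 305.93/1287.15 = 0.7623.
W_max = η_max · Q_H = 0.7623 × 444 = 338 kJ.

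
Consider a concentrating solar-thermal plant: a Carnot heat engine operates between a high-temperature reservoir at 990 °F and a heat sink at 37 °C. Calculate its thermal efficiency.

T_H = 990 °F → (990 − 32) × 5/9 = 532.22 °C = 805.37 K.
T_C = 37 °C → 37 + 273.15 = 310.15 K.
Since the cycle is reversible, η = 1 − T_C/T_H = 1 − 310.15/805.37 = 0.615.

η ≈ 0.615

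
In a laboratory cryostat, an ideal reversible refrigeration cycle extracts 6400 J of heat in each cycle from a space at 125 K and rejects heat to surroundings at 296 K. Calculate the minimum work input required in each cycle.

W_in ≈ 8760 J

COP_R = T_C/(T_H − T_C) = 125.00/171.00 = 0.7310.
W = Q_C/COP_R = 6400/0.7310 = 8760 J.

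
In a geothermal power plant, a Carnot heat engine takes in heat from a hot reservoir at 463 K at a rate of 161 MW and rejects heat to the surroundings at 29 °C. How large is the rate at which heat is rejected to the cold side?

T_C = 29 °C → 29 + 273.15 = 302.15 K.
η_rev = 1 − T_C/T_H = 1 − 302.15/463.00 = 0.3474.
For a reversible cycle Q_C/Q_H = T_C/T_H, so Q_C = 161 × 302.15/463.00 = 105.1 MW.

Q̇_C ≈ 105.1 MW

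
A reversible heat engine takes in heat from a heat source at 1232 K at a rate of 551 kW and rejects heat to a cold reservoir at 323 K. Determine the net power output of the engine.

η_rev = 1 − T_C/T_H = 1 − 323.00/1232.00 = 0.7378.
W = η·Q_H = 0.7378 × 551 = 407 kW.

Ẇ ≈ 407 kW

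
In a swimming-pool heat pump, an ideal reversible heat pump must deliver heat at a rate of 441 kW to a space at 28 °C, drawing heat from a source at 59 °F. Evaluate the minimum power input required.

T_H = 28 °C → 28 + 273.15 = 301.15 K.
T_C = 59 °F → (59 − 32) × 5/9 = 15.00 °C = 288.15 K.
COP_HP = T_H/(T_H − T_C) = 301.15/13.00 = 23.1654.
W = Q_H/COP_HP = 441/23.1654 = 19.0 kW.

Ẇ_in ≈ 19.0 kW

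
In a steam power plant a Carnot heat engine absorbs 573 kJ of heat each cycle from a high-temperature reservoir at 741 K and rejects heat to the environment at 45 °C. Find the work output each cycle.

T_C = 45 °C → 45 + 273.15 = 318.15 K.
Since the cycle is reversible, η = 1 − T_C/T_H = 1 − 318.15/741.00 = 0.5706.
W = η·Q_H = 0.5706 × 573 = 327 kJ.

W ≈ 327 kJ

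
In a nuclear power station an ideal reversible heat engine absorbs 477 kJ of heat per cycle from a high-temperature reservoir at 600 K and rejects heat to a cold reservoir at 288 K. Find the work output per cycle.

W ≈ 248 kJ

For a reversible engine, η = 1 − T_C/T_H = 1 − 288.00/600.00 = 0.5200.
W = η·Q_H = 0.5200 × 477 = 248 kJ.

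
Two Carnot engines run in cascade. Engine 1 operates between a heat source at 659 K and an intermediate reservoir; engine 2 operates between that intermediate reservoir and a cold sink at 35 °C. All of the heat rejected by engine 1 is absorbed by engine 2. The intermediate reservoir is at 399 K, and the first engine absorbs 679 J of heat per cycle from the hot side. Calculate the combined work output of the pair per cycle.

W_total ≈ 361 J

T_C = 35 °C → 35 + 273.15 = 308.15 K.
Two reversible stages in series are equivalent to a single Carnot engine between T_H and T_C, so η_total = 1 − T_C/T_H = 1 − 308.15/659.00 = 0.5324.
W_total = η_total · Q_H = 0.5324 × 679 = 361 J.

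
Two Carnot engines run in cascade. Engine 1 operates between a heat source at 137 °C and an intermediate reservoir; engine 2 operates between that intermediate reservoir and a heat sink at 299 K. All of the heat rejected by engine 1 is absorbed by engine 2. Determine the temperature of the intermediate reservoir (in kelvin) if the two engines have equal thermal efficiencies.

T_H = 137 °C → 137 + 273.15 = 410.15 K.
Equal efficiencies require 1 − T_m/T_H = 1 − T_C/T_m, i.e. T_m/T_H = T_C/T_m, so T_m = √(T_H·T_C) = √(410.15 × 299.00) = 350 K.

T_m ≈ 350 K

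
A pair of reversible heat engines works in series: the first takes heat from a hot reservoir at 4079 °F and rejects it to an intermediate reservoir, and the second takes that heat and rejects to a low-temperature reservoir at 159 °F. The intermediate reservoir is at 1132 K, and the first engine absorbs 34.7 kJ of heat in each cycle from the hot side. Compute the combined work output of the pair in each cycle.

T_H = 4079 °F → (4079 − 32) × 5/9 = 2248.33 °C = 2521.48 K.
T_C = 159 °F → (159 − 32) × 5/9 = 70.56 °C = 343.71 K.
Two reversible stages in series are equivalent to a single Carnot engine between T_H and T_C, so η_total = 1 − T_C/T_H = 1 − 343.71/2521.48 = 0.8637.
W_total = η_total · Q_H = 0.8637 × 34.7 = 30.0 kJ.

W_total ≈ 30.0 kJ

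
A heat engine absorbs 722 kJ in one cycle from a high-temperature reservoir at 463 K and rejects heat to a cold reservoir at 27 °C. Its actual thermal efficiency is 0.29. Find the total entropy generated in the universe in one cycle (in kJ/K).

T_C = 27 °C → 27 + 273.15 = 300.15 K.
W = η·Q_H = 0.29 × 722 = 209.4 kJ, so Q_C = Q_H − W = 512.6 kJ.
Entropy balance on the reservoirs: −Q_H/T_H = -1.559 kJ/K, +Q_C/T_C = 1.708 kJ/K.
ΔS_univ = −Q_H/T_H + Q_C/T_C = 0.148 kJ/K (> 0, since η = 0.29 < η_Carnot = 0.352).

ΔS_univ ≈ 0.148 kJ/K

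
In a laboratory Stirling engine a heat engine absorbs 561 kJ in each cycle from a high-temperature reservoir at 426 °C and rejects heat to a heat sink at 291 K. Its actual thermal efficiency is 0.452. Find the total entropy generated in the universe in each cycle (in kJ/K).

ΔS_univ ≈ 0.2541 kJ/K

T_H = 426 °C → 426 + 273.15 = 699.15 K.
W = η·Q_H = 0.452 × 561 = 253.6 kJ, so Q_C = Q_H − W = 307.4 kJ.
Entropy balance on the reservoirs: −Q_H/T_H = -0.8024 kJ/K, +Q_C/T_C = 1.056 kJ/K.
ΔS_univ = −Q_H/T_H + Q_C/T_C = 0.2541 kJ/K (> 0, since η = 0.452 < η_Carnot = 0.584).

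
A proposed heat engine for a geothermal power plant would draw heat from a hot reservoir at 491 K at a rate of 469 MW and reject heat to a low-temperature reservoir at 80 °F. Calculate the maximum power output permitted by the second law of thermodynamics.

Ẇ_max ≈ 183 MW

T_C = 80 °F → (80 − 32) × 5/9 = 26.67 °C = 299.82 K.
The upper bound on efficiency is η_max = 1 − T_C/T_H = 1 − 299.82/491.00 = 0.3894.
W_max = η_max · Q_H = 0.3894 × 469 = 183 MW.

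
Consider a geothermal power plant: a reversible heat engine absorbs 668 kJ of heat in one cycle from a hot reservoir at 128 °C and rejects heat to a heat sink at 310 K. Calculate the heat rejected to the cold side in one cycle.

Q_C ≈ 516 kJ

T_H = 128 °C → 128 + 273.15 = 401.15 K.
Carnot efficiency: η = 1 − T_C/T_H = 1 − 310.00/401.15 = 0.2272.
For a reversible cycle Q_C/Q_H = T_C/T_H, so Q_C = 668 × 310.00/401.15 = 516 kJ.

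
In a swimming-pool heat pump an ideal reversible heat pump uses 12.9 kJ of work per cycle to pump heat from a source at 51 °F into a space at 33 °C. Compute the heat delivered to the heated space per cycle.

T_H = 33 °C → 33 + 273.15 = 306.15 K.
T_C = 51 °F → (51 − 32) × 5/9 = 10.56 °C = 283.71 K.
For a reversible heat pump, COP_HP = T_H/(T_H − T_C) = 306.15/22.44 = 13.6403.
Q_H = COP_HP · W = 13.6403 × 12.9 = 176.0 kJ.

Q_H ≈ 176.0 kJ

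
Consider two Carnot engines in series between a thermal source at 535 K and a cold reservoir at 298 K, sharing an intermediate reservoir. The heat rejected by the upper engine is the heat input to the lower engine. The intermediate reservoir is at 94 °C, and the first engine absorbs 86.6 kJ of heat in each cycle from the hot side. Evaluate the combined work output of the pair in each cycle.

Two reversible stages in series are equivalent to a single Carnot engine between T_H and T_C, so η_total = 1 − T_C/T_H = 1 − 298.00/535.00 = 0.4430.
W_total = η_total · Q_H = 0.4430 × 86.6 = 38.36 kJ.

W_total ≈ 38.36 kJ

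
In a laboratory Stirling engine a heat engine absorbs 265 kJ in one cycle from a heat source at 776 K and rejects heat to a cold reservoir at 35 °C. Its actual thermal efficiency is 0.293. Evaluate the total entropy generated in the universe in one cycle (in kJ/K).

ΔS_univ ≈ 0.267 kJ/K

T_C = 35 °C → 35 + 273.15 = 308.15 K.
W = η·Q_H = 0.293 × 265 = 77.64 kJ, so Q_C = Q_H − W = 187.4 kJ.
Reservoir entropy changes: ΔS_H = −Q_H/T_H = −265/776.00 = -0.3415 kJ/K and ΔS_C = +Q_C/T_C = 187.4/308.15 = 0.6080 kJ/K.
ΔS_univ = −Q_H/T_H + Q_C/T_C = 0.267 kJ/K (> 0, since η = 0.293 < η_Carnot = 0.603).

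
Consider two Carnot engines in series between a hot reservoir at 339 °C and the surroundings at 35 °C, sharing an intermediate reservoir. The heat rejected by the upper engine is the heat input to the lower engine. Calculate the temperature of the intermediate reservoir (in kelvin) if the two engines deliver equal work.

T_H = 339 °C → 339 + 273.15 = 612.15 K.
T_C = 35 °C → 35 + 273.15 = 308.15 K.
For reversible stages Q_m = Q_H·(T_m/T_H). Setting W₁ = Q_H(1 − T_m/T_H) equal to W₂ = Q_m(1 − T_C/T_m) = Q_H·(T_m − T_C)/T_H gives T_H − T_m = T_m − T_C, so T_m = (T_H + T_C)/2 = (612.15 + 308.15)/2 = 460 K.

T_m ≈ 460 K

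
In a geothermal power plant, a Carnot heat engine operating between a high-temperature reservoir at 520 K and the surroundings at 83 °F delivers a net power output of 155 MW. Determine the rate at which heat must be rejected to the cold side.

T_C = 83 °F → (83 − 32) × 5/9 = 28.33 °C = 301.48 K.
Carnot efficiency: η = 1 − T_C/T_H = 1 − 301.48/520.00 = 0.4202.
Since Q_C/Q_H = T_C/T_H and Q_H = W/η, Q_C = W·T_C/(T_H − T_C) = 155 × 301.48/218.52 = 213.9 MW.

Q̇_C ≈ 213.9 MW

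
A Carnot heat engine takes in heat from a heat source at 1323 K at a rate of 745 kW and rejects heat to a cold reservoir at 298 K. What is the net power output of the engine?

Since the cycle is reversible, η = 1 − T_C/T_H = 1 − 298.00/1323.00 = 0.7748.
W = η·Q_H = 0.7748 × 745 = 577 kW.

Ẇ ≈ 577 kW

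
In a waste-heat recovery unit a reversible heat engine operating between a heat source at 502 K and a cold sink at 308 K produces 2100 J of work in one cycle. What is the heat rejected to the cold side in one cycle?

Q_C ≈ 3330 J

The Carnot efficiency is η = 1 − T_C/T_H = 1 − 308.00/502.00 = 0.3865.
Since Q_C/Q_H = T_C/T_H and Q_H = W/η, Q_C = W·T_C/(T_H − T_C) = 2100 × 308.00/194.00 = 3330 J.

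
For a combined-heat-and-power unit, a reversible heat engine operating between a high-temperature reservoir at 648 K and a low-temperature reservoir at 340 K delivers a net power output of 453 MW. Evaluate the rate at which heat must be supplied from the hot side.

The Carnot efficiency is η = 1 − T_C/T_H = 1 − 340.00/648.00 = 0.4753.
Q_H = W/η = 453/0.4753 = 953 MW.

Q̇_H ≈ 953 MW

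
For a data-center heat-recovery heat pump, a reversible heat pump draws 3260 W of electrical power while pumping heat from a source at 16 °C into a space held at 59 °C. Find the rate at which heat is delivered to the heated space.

Q̇_H ≈ 25180 W

T_H = 59 °C → 59 + 273.15 = 332.15 K.
T_C = 16 °C → 16 + 273.15 = 289.15 K.
Reversible heating COP: COP_HP = T_H/(T_H − T_C) = 332.15/43.00 = 7.7244.
Q_H = COP_HP · W = 7.7244 × 3260 = 25180 W.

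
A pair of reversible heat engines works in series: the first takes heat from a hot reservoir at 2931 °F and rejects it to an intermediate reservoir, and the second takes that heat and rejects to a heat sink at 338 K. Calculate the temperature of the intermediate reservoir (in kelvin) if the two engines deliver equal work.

T_H = 2931 °F → (2931 − 32) × 5/9 = 1610.56 °C = 1883.71 K.
For reversible stages Q_m = Q_H·(T_m/T_H). Setting W₁ = Q_H(1 − T_m/T_H) equal to W₂ = Q_m(1 − T_C/T_m) = Q_H·(T_m − T_C)/T_H gives T_H − T_m = T_m − T_C, so T_m = (T_H + T_C)/2 = (1883.71 + 338.00)/2 = 1110 K.

T_m ≈ 1110 K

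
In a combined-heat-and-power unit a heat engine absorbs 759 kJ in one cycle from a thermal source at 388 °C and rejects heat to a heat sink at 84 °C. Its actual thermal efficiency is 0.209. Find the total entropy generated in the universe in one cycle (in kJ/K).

ΔS_univ ≈ 0.5330 kJ/K

T_H = 388 °C → 388 + 273.15 = 661.15 K.
T_C = 84 °C → 84 + 273.15 = 357.15 K.
W = η·Q_H = 0.209 × 759 = 158.6 kJ, so Q_C = Q_H − W = 600.4 kJ.
Reservoir entropy changes: ΔS_H = −Q_H/T_H = −759/661.15 = -1.148 kJ/K and ΔS_C = +Q_C/T_C = 600.4/357.15 = 1.681 kJ/K.
ΔS_univ = −Q_H/T_H + Q_C/T_C = 0.5330 kJ/K (> 0, since η = 0.209 < η_Carnot = 0.460).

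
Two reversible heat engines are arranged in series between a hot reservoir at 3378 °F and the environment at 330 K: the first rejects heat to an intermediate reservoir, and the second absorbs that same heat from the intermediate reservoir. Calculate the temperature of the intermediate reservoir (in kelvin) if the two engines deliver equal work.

T_m ≈ 1231 K

T_H = 3378 °F → (3378 − 32) × 5/9 = 1858.89 °C = 2132.04 K.
For reversible stages Q_m = Q_H·(T_m/T_H). Setting W₁ = Q_H(1 − T_m/T_H) equal to W₂ = Q_m(1 − T_C/T_m) = Q_H·(T_m − T_C)/T_H gives T_H − T_m = T_m − T_C, so T_m = (T_H + T_C)/2 = (2132.04 + 330.00)/2 = 1231 K.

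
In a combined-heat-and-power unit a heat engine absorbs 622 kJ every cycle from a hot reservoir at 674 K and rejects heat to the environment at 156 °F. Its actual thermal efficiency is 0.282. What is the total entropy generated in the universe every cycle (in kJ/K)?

T_C = 156 °F → (156 − 32) × 5/9 = 68.89 °C = 342.04 K.
W = η·Q_H = 0.282 × 622 = 175.4 kJ, so Q_C = Q_H − W = 446.6 kJ.
Reservoir entropy changes: ΔS_H = −Q_H/T_H = −622/674.00 = -0.9228 kJ/K and ΔS_C = +Q_C/T_C = 446.6/342.04 = 1.306 kJ/K.
ΔS_univ = −Q_H/T_H + Q_C/T_C = 0.383 kJ/K (> 0, since η = 0.282 < η_Carnot = 0.493).

ΔS_univ ≈ 0.383 kJ/K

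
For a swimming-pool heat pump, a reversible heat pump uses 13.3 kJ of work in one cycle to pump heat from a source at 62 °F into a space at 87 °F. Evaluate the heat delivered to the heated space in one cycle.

T_H = 87 °F → (87 − 32) × 5/9 = 30.56 °C = 303.71 K.
T_C = 62 °F → (62 − 32) × 5/9 = 16.67 °C = 289.82 K.
The Carnot heat-pump COP is COP_HP = T_H/(T_H − T_C) = 303.71/13.89 = 21.8668.
Q_H = COP_HP · W = 21.8668 × 13.3 = 291 kJ.

Q_H ≈ 291 kJ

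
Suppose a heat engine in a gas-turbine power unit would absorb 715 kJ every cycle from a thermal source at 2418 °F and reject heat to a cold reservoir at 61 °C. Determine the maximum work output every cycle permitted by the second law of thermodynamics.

T_H = 2418 °F → (2418 − 32) × 5/9 = 1325.56 °C = 1598.71 K.
T_C = 61 °C → 61 + 273.15 = 334.15 K.
By the Carnot theorem, η_max = 1 − T_C/T_H = 1 − 334.15/1598.71 = 0.7910.
W_max = η_max · Q_H = 0.7910 × 715 = 565.6 kJ.

W_max ≈ 565.6 kJ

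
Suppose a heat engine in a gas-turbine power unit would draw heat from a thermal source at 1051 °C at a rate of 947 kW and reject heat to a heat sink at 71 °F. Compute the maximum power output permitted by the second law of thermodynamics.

T_H = 1051 °C → 1051 + 273.15 = 1324.15 K.
T_C = 71 °F → (71 − 32) × 5/9 = 21.67 °C = 294.82 K.
The second-law ceiling is the Carnot efficiency, η_max = 1 − T_C/T_H = 1 − 294.82/1324.15 = 0.7774.
W_max = η_max · Q_H = 0.7774 × 947 = 736.2 kW.

Ẇ_max ≈ 736.2 kW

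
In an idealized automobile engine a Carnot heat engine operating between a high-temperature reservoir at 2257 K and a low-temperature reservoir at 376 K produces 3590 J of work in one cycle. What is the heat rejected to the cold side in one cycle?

For a reversible engine, η = 1 − T_C/T_H = 1 − 376.00/2257.00 = 0.8334.
Since Q_C/Q_H = T_C/T_H and Q_H = W/η, Q_C = W·T_C/(T_H − T_C) = 3590 × 376.00/1881.00 = 718 J.

Q_C ≈ 718 J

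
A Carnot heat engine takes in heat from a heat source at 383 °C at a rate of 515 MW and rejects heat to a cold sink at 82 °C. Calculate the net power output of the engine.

Ẇ ≈ 236 MW

T_H = 383 °C → 383 + 273.15 = 656.15 K.
T_C = 82 °C → 82 + 273.15 = 355.15 K.
The Carnot efficiency is η = 1 − T_C/T_H = 1 − 355.15/656.15 = 0.4587.
W = η·Q_H = 0.4587 × 515 = 236 MW.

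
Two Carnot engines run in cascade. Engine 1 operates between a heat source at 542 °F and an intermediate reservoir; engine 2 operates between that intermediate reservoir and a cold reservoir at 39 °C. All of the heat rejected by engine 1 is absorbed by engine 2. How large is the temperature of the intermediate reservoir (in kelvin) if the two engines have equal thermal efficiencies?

T_m ≈ 417 K

T_H = 542 °F → (542 − 32) × 5/9 = 283.33 °C = 556.48 K.
T_C = 39 °C → 39 + 273.15 = 312.15 K.
Equal efficiencies require 1 − T_m/T_H = 1 − T_C/T_m, i.e. T_m/T_H = T_C/T_m, so T_m = √(T_H·T_C) = √(556.48 × 312.15) = 417 K.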